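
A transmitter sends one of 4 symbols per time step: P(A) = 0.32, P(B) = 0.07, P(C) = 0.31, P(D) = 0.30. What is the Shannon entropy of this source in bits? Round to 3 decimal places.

H = −Σ pᵢ log₂ pᵢ.
−0.32·log₂(0.32) = 0.5260
−0.07·log₂(0.07) = 0.2686
−0.31·log₂(0.31) = 0.5238
−0.30·log₂(0.30) = 0.5211
Sum ≈ 1.8395 → 1.839 bits.

1.839 bits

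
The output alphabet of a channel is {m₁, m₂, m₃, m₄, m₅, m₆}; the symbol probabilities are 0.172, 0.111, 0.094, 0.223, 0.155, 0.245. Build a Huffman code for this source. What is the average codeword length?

2.532 bits/symbol

Repeatedly combine the two least-probable nodes; the expected code length is the sum of the merged weights.
merge 47/500 + 111/1000 → 41/200
merge 31/200 + 43/250 → 327/1000
merge 41/200 + 223/1000 → 107/250
merge 49/200 + 327/1000 → 143/250
merge 107/250 + 143/250 → 1
L = 41/200 + 327/1000 + 107/250 + 143/250 + 1 = 633/250 = 2.532 bits/symbol.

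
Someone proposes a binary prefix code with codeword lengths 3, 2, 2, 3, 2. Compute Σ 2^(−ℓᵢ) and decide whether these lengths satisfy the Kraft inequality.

With common denominator 2^3 = 8: Σ 2^(−ℓᵢ) = 1/8 + 2/8 + 2/8 + 1/8 + 2/8 = 8/8 = 1.
Kraft's inequality requires Σ ≤ 1; here Σ = 1 ≤ 1, so such a prefix code exists.

1; yes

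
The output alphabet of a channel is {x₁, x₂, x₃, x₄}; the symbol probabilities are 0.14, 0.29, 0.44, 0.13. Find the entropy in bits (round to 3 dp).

H = −Σ pᵢ log₂ pᵢ.
−0.14·log₂(0.14) = 0.3971
−0.29·log₂(0.29) = 0.5179
−0.44·log₂(0.44) = 0.5211
−0.13·log₂(0.13) = 0.3826
Sum ≈ 1.8188 → 1.819 bits.

1.819 bits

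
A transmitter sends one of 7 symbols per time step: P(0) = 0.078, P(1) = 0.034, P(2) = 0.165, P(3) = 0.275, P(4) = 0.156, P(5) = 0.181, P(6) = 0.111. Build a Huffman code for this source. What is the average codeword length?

2.656 bits/symbol

Repeatedly combine the two least-probable nodes; the expected code length is the sum of the merged weights.
merge 17/500 + 39/500 → 14/125
merge 111/1000 + 14/125 → 223/1000
merge 39/250 + 33/200 → 321/1000
merge 181/1000 + 223/1000 → 101/250
merge 11/40 + 321/1000 → 149/250
merge 101/250 + 149/250 → 1
L = 14/125 + 223/1000 + 321/1000 + 101/250 + 149/250 + 1 = 332/125 = 2.656 bits/symbol.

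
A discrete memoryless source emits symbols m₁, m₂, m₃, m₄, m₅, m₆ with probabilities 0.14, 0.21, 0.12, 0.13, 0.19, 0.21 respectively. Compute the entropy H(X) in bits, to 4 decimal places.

H = −Σ pᵢ log₂ pᵢ.
−0.14·log₂(0.14) = 0.3971
−0.21·log₂(0.21) = 0.4728
−0.12·log₂(0.12) = 0.3671
−0.13·log₂(0.13) = 0.3826
−0.19·log₂(0.19) = 0.4552
−0.21·log₂(0.21) = 0.4728
Sum ≈ 2.5477 → 2.5477 bits.

2.5477 bits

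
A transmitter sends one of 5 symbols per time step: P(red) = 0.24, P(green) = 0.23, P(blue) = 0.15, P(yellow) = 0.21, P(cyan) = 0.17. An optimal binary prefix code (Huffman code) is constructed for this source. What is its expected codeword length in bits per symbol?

2.32 bits/symbol

Repeatedly combine the two least-probable nodes; the expected code length is the sum of the merged weights.
merge 3/20 + 17/100 → 8/25
merge 21/100 + 23/100 → 11/25
merge 6/25 + 8/25 → 14/25
merge 11/25 + 14/25 → 1
L = 8/25 + 11/25 + 14/25 + 1 = 58/25 = 2.32 bits/symbol.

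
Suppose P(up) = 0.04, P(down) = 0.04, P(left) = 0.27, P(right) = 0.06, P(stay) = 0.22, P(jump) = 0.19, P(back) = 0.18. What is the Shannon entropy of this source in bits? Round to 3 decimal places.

2.506 bits

H = −Σ pᵢ log₂ pᵢ.
−0.04·log₂(0.04) = 0.1858
−0.04·log₂(0.04) = 0.1858
−0.27·log₂(0.27) = 0.5100
−0.06·log₂(0.06) = 0.2435
−0.22·log₂(0.22) = 0.4806
−0.19·log₂(0.19) = 0.4552
−0.18·log₂(0.18) = 0.4453
Sum ≈ 2.5062 → 2.506 bits.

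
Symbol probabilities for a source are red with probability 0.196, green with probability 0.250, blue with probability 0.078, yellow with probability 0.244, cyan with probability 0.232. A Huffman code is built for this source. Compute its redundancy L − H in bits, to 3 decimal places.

0.041 bits

Entropy H = −Σ p log₂ p ≈ 2.2334 bits.
Huffman merges: 39/500+49/250→137/500; 29/125+61/250→119/250; 1/4+137/500→131/250; 119/250+131/250→1. L = 1137/500 ≈ 2.2740.
L − H = 2.2740 − 2.2334 = 0.041 bits.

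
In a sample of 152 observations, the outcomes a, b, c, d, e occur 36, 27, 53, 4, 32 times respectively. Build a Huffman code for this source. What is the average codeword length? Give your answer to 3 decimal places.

2.204 bits/symbol

Probabilities are the counts divided by 152.
Repeatedly combine the two least-probable nodes; the expected code length is the sum of the merged weights.
merge 1/38 + 27/152 → 31/152
merge 31/152 + 4/19 → 63/152
merge 9/38 + 53/152 → 89/152
merge 63/152 + 89/152 → 1
L = 31/152 + 63/152 + 89/152 + 1 = 335/152 ≈ 2.204 bits/symbol.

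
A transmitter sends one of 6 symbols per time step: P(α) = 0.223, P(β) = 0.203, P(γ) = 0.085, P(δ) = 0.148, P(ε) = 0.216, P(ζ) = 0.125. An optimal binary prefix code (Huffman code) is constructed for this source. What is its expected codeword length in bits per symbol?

2.561 bits/symbol

Repeatedly combine the two least-probable nodes; the expected code length is the sum of the merged weights.
merge 17/200 + 1/8 → 21/100
merge 37/250 + 203/1000 → 351/1000
merge 21/100 + 27/125 → 213/500
merge 223/1000 + 351/1000 → 287/500
merge 213/500 + 287/500 → 1
L = 21/100 + 351/1000 + 213/500 + 287/500 + 1 = 2561/1000 = 2.561 bits/symbol.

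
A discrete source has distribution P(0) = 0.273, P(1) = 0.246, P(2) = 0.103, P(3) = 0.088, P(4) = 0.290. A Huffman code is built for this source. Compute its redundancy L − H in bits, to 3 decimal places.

0.018 bits

Entropy H = −Σ p log₂ p ≈ 2.1733 bits.
Huffman merges: 11/125+103/1000→191/1000; 191/1000+123/500→437/1000; 273/1000+29/100→563/1000; 437/1000+563/1000→1. L = 2191/1000 ≈ 2.1910.
L − H = 2.1910 − 2.1733 = 0.018 bits.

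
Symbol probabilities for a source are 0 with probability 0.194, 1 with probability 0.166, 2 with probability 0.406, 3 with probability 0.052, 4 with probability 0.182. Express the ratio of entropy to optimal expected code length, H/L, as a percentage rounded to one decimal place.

95.3%

Entropy H = −Σ p log₂ p ≈ 2.0862 bits.
Huffman merges: 13/250+83/500→109/500; 91/500+97/500→47/125; 109/500+47/125→297/500; 203/500+297/500→1. L = 547/250 ≈ 2.1880.
Efficiency = H/L = 2.0862/2.1880 = 95.3%.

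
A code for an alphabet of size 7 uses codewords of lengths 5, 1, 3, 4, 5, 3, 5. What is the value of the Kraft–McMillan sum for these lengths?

With common denominator 2^5 = 32: Σ 2^(−ℓᵢ) = 1/32 + 16/32 + 4/32 + 2/32 + 1/32 + 4/32 + 1/32 = 29/32 = 0.90625.

0.90625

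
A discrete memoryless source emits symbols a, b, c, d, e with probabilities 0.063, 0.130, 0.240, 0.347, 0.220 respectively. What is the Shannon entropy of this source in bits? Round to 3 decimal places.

H = −Σ pᵢ log₂ pᵢ.
−0.063·log₂(0.063) = 0.2513
−0.130·log₂(0.130) = 0.3826
−0.240·log₂(0.240) = 0.4941
−0.347·log₂(0.347) = 0.5299
−0.220·log₂(0.220) = 0.4806
Sum ≈ 2.1385 → 2.138 bits.

2.138 bits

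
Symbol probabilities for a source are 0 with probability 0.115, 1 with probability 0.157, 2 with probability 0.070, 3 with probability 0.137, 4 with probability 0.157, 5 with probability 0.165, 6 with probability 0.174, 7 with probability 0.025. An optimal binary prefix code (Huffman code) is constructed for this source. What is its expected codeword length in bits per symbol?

2.921 bits/symbol

Repeatedly combine the two least-probable nodes; the expected code length is the sum of the merged weights.
merge 1/40 + 7/100 → 19/200
merge 19/200 + 23/200 → 21/100
merge 137/1000 + 157/1000 → 147/500
merge 157/1000 + 33/200 → 161/500
merge 87/500 + 21/100 → 48/125
merge 147/500 + 161/500 → 77/125
merge 48/125 + 77/125 → 1
L = 19/200 + 21/100 + 147/500 + 161/500 + 48/125 + 77/125 + 1 = 2921/1000 = 2.921 bits/symbol.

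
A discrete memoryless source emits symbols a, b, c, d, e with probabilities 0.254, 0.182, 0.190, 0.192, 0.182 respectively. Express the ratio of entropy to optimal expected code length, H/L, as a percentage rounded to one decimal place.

Entropy H = −Σ p log₂ p ≈ 2.3092 bits.
Huffman merges: 91/500+91/500→91/250; 19/100+24/125→191/500; 127/500+91/250→309/500; 191/500+309/500→1. L = 591/250 ≈ 2.3640.
Efficiency = H/L = 2.3092/2.3640 = 97.7%.

97.7%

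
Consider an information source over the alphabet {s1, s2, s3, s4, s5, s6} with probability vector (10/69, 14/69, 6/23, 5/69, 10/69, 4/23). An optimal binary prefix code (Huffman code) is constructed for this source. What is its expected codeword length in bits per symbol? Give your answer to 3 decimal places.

2.536 bits/symbol

Repeatedly combine the two least-probable nodes; the expected code length is the sum of the merged weights.
merge 5/69 + 10/69 → 5/23
merge 10/69 + 4/23 → 22/69
merge 14/69 + 5/23 → 29/69
merge 6/23 + 22/69 → 40/69
merge 29/69 + 40/69 → 1
L = 5/23 + 22/69 + 29/69 + 40/69 + 1 = 175/69 ≈ 2.536 bits/symbol.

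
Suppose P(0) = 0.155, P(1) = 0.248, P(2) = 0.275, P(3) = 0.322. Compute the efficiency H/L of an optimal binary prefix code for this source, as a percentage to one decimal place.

97.7%

Entropy H = −Σ p log₂ p ≈ 1.9544 bits.
Huffman merges: 31/200+31/125→403/1000; 11/40+161/500→597/1000; 403/1000+597/1000→1. L = 2 ≈ 2.0000.
Efficiency = H/L = 1.9544/2.0000 = 97.7%.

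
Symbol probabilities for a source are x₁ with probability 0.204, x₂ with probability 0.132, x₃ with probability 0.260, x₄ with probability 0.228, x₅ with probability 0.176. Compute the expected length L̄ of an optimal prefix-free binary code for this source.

2.308 bits/symbol

Repeatedly combine the two least-probable nodes; the expected code length is the sum of the merged weights.
merge 33/250 + 22/125 → 77/250
merge 51/250 + 57/250 → 54/125
merge 13/50 + 77/250 → 71/125
merge 54/125 + 71/125 → 1
L = 77/250 + 54/125 + 71/125 + 1 = 577/250 = 2.308 bits/symbol.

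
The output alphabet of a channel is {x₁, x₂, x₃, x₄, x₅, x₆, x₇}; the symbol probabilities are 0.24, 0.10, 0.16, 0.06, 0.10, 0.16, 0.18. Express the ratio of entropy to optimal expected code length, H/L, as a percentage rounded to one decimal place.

Entropy H = −Σ p log₂ p ≈ 2.6934 bits.
Huffman merges: 3/50+1/10→4/25; 1/10+4/25→13/50; 4/25+4/25→8/25; 9/50+6/25→21/50; 13/50+8/25→29/50; 21/50+29/50→1. L = 137/50 ≈ 2.7400.
Efficiency = H/L = 2.6934/2.7400 = 98.3%.

98.3%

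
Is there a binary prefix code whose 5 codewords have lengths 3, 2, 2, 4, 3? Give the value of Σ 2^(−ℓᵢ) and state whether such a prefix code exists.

0.8125; yes

With common denominator 2^4 = 16: Σ 2^(−ℓᵢ) = 2/16 + 4/16 + 4/16 + 1/16 + 2/16 = 13/16 = 0.8125.
Kraft's inequality requires Σ ≤ 1; here Σ = 0.8125 ≤ 1, so such a prefix code exists.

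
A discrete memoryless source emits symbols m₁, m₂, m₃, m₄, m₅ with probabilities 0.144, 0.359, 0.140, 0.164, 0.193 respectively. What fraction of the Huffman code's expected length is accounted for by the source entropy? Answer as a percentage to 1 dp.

97.1%

Entropy H = −Σ p log₂ p ≈ 2.2161 bits.
Huffman merges: 7/50+18/125→71/250; 41/250+193/1000→357/1000; 71/250+357/1000→641/1000; 359/1000+641/1000→1. L = 1141/500 ≈ 2.2820.
Efficiency = H/L = 2.2161/2.2820 = 97.1%.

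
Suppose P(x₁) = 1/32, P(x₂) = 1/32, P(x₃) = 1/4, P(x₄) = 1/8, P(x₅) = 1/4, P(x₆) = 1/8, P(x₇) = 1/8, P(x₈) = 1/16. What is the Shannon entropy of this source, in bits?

2.6875 bits

Each probability is a power of 1/2, so log₂(1/p) is an integer.
H = Σ p·log₂(1/p) = 1/32·5 + 1/32·5 + 1/4·2 + 1/8·3 + 1/4·2 + 1/8·3 + 1/8·3 + 1/16·4 = 2.6875 bits.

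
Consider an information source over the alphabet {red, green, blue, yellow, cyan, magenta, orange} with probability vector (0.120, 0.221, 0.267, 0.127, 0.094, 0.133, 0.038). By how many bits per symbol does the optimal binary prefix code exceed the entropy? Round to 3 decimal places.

Entropy H = −Σ p log₂ p ≈ 2.6222 bits.
Huffman merges: 19/500+47/500→33/250; 3/25+127/1000→247/1000; 33/250+133/1000→53/200; 221/1000+247/1000→117/250; 53/200+267/1000→133/250; 117/250+133/250→1. L = 661/250 ≈ 2.6440.
L − H = 2.6440 − 2.6222 = 0.022 bits.

0.022 bits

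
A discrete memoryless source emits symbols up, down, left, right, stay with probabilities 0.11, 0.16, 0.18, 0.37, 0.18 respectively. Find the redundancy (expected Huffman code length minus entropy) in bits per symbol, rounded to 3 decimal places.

0.065 bits

Entropy H = −Σ p log₂ p ≈ 2.1946 bits.
Huffman merges: 11/100+4/25→27/100; 9/50+9/50→9/25; 27/100+9/25→63/100; 37/100+63/100→1. L = 113/50 ≈ 2.2600.
L − H = 2.2600 − 2.1946 = 0.065 bits.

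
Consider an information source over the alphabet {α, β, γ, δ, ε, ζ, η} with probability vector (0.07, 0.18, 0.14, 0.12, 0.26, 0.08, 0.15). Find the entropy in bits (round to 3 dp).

H = −Σ pᵢ log₂ pᵢ.
−0.07·log₂(0.07) = 0.2686
−0.18·log₂(0.18) = 0.4453
−0.14·log₂(0.14) = 0.3971
−0.12·log₂(0.12) = 0.3671
−0.26·log₂(0.26) = 0.5053
−0.08·log₂(0.08) = 0.2915
−0.15·log₂(0.15) = 0.4105
Sum ≈ 2.6854 → 2.685 bits.

2.685 bits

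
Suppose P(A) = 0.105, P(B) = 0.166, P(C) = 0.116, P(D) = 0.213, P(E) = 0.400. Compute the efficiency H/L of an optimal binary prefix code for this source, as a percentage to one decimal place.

Entropy H = −Σ p log₂ p ≈ 2.1360 bits.
Huffman merges: 21/200+29/250→221/1000; 83/500+213/1000→379/1000; 221/1000+379/1000→3/5; 2/5+3/5→1. L = 11/5 ≈ 2.2000.
Efficiency = H/L = 2.1360/2.2000 = 97.1%.

97.1%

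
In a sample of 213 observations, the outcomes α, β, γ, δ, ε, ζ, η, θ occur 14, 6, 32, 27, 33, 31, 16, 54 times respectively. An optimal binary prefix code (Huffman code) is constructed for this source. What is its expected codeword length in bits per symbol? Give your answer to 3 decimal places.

2.840 bits/symbol

Probabilities are the counts divided by 213.
Repeatedly combine the two least-probable nodes; the expected code length is the sum of the merged weights.
merge 2/71 + 14/213 → 20/213
merge 16/213 + 20/213 → 12/71
merge 9/71 + 31/213 → 58/213
merge 32/213 + 11/71 → 65/213
merge 12/71 + 18/71 → 30/71
merge 58/213 + 65/213 → 41/71
merge 30/71 + 41/71 → 1
L = 20/213 + 12/71 + 58/213 + 65/213 + 30/71 + 41/71 + 1 = 605/213 ≈ 2.840 bits/symbol.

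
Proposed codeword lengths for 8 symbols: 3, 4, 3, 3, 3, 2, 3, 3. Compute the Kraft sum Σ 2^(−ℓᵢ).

1.0625

With common denominator 2^4 = 16: Σ 2^(−ℓᵢ) = 2/16 + 1/16 + 2/16 + 2/16 + 2/16 + 4/16 + 2/16 + 2/16 = 17/16 = 1.0625.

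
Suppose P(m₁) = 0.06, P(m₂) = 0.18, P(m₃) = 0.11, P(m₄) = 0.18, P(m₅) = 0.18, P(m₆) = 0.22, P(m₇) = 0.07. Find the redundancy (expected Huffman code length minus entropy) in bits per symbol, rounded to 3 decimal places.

0.051 bits

Entropy H = −Σ p log₂ p ≈ 2.6789 bits.
Huffman merges: 3/50+7/100→13/100; 11/100+13/100→6/25; 9/50+9/50→9/25; 9/50+11/50→2/5; 6/25+9/25→3/5; 2/5+3/5→1. L = 273/100 ≈ 2.7300.
L − H = 2.7300 − 2.6789 = 0.051 bits.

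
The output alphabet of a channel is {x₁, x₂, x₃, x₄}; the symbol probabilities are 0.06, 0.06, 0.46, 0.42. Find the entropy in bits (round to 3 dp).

1.528 bits

H = −Σ pᵢ log₂ pᵢ.
−0.06·log₂(0.06) = 0.2435
−0.06·log₂(0.06) = 0.2435
−0.46·log₂(0.46) = 0.5153
−0.42·log₂(0.42) = 0.5256
Sum ≈ 1.5280 → 1.528 bits.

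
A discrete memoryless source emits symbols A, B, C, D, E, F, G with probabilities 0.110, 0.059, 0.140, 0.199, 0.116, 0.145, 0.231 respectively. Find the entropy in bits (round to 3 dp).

2.705 bits

H = −Σ pᵢ log₂ pᵢ.
−0.110·log₂(0.110) = 0.3503
−0.059·log₂(0.059) = 0.2409
−0.140·log₂(0.140) = 0.3971
−0.199·log₂(0.199) = 0.4635
−0.116·log₂(0.116) = 0.3605
−0.145·log₂(0.145) = 0.4040
−0.231·log₂(0.231) = 0.4883
Sum ≈ 2.7046 → 2.705 bits.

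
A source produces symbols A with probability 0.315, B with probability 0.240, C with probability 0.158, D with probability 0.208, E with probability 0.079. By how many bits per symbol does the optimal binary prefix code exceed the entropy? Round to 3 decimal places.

Entropy H = −Σ p log₂ p ≈ 2.2002 bits.
Huffman merges: 79/1000+79/500→237/1000; 26/125+237/1000→89/200; 6/25+63/200→111/200; 89/200+111/200→1. L = 2237/1000 ≈ 2.2370.
L − H = 2.2370 − 2.2002 = 0.037 bits.

0.037 bits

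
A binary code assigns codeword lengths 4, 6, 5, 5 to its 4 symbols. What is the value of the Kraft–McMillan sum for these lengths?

With common denominator 2^6 = 64: Σ 2^(−ℓᵢ) = 4/64 + 1/64 + 2/64 + 2/64 = 9/64 = 0.140625.

0.140625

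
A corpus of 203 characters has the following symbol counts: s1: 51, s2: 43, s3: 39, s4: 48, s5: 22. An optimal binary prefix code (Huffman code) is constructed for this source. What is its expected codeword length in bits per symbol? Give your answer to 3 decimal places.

Probabilities are the counts divided by 203.
Repeatedly combine the two least-probable nodes; the expected code length is the sum of the merged weights.
merge 22/203 + 39/203 → 61/203
merge 43/203 + 48/203 → 13/29
merge 51/203 + 61/203 → 16/29
merge 13/29 + 16/29 → 1
L = 61/203 + 13/29 + 16/29 + 1 = 467/203 ≈ 2.300 bits/symbol.

2.300 bits/symbol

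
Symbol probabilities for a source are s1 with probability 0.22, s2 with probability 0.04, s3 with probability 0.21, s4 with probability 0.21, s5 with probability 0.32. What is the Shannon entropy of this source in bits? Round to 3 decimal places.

H = −Σ pᵢ log₂ pᵢ.
−0.22·log₂(0.22) = 0.4806
−0.04·log₂(0.04) = 0.1858
−0.21·log₂(0.21) = 0.4728
−0.21·log₂(0.21) = 0.4728
−0.32·log₂(0.32) = 0.5260
Sum ≈ 2.1380 → 2.138 bits.

2.138 bits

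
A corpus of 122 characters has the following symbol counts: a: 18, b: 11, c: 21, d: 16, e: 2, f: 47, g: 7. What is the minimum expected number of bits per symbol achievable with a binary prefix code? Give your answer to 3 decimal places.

2.467 bits/symbol

Probabilities are the counts divided by 122.
Repeatedly combine the two least-probable nodes; the expected code length is the sum of the merged weights.
merge 1/61 + 7/122 → 9/122
merge 9/122 + 11/122 → 10/61
merge 8/61 + 9/61 → 17/61
merge 10/61 + 21/122 → 41/122
merge 17/61 + 41/122 → 75/122
merge 47/122 + 75/122 → 1
L = 9/122 + 10/61 + 17/61 + 41/122 + 75/122 + 1 = 301/122 ≈ 2.467 bits/symbol.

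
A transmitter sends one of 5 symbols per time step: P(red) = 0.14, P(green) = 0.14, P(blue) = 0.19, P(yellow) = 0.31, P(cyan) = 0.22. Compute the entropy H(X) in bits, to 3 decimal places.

H = −Σ pᵢ log₂ pᵢ.
−0.14·log₂(0.14) = 0.3971
−0.14·log₂(0.14) = 0.3971
−0.19·log₂(0.19) = 0.4552
−0.31·log₂(0.31) = 0.5238
−0.22·log₂(0.22) = 0.4806
Sum ≈ 2.2538 → 2.254 bits.

2.254 bits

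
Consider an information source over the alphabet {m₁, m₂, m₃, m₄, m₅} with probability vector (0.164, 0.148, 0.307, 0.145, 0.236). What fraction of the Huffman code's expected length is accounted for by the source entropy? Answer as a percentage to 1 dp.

98.3%

Entropy H = −Σ p log₂ p ≈ 2.2543 bits.
Huffman merges: 29/200+37/250→293/1000; 41/250+59/250→2/5; 293/1000+307/1000→3/5; 2/5+3/5→1. L = 2293/1000 ≈ 2.2930.
Efficiency = H/L = 2.2543/2.2930 = 98.3%.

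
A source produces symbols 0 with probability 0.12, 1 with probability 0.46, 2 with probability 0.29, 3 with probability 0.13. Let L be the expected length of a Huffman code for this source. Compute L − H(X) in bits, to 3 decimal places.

0.007 bits

Entropy H = −Σ p log₂ p ≈ 1.7830 bits.
Huffman merges: 3/25+13/100→1/4; 1/4+29/100→27/50; 23/50+27/50→1. L = 179/100 ≈ 1.7900.
L − H = 1.7900 − 1.7830 = 0.007 bits.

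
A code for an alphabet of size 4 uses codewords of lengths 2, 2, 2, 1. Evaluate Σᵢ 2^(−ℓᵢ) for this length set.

With common denominator 2^2 = 4: Σ 2^(−ℓᵢ) = 1/4 + 1/4 + 1/4 + 2/4 = 5/4 = 1.25.

1.25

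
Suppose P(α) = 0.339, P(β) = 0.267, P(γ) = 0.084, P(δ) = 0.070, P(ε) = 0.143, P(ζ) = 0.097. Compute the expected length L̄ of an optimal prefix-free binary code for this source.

2.394 bits/symbol

Repeatedly combine the two least-probable nodes; the expected code length is the sum of the merged weights.
merge 7/100 + 21/250 → 77/500
merge 97/1000 + 143/1000 → 6/25
merge 77/500 + 6/25 → 197/500
merge 267/1000 + 339/1000 → 303/500
merge 197/500 + 303/500 → 1
L = 77/500 + 6/25 + 197/500 + 303/500 + 1 = 1197/500 = 2.394 bits/symbol.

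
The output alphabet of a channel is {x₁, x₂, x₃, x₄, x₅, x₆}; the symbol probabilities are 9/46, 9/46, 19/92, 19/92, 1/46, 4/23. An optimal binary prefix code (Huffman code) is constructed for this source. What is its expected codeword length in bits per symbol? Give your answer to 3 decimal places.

2.587 bits/symbol

Repeatedly combine the two least-probable nodes; the expected code length is the sum of the merged weights.
merge 1/46 + 4/23 → 9/46
merge 9/46 + 9/46 → 9/23
merge 9/46 + 19/92 → 37/92
merge 19/92 + 9/23 → 55/92
merge 37/92 + 55/92 → 1
L = 9/46 + 9/23 + 37/92 + 55/92 + 1 = 119/46 ≈ 2.587 bits/symbol.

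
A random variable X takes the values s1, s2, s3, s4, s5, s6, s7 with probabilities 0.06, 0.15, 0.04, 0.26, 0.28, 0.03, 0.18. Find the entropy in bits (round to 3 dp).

2.456 bits

H = −Σ pᵢ log₂ pᵢ.
−0.06·log₂(0.06) = 0.2435
−0.15·log₂(0.15) = 0.4105
−0.04·log₂(0.04) = 0.1858
−0.26·log₂(0.26) = 0.5053
−0.28·log₂(0.28) = 0.5142
−0.03·log₂(0.03) = 0.1518
−0.18·log₂(0.18) = 0.4453
Sum ≈ 2.4564 → 2.456 bits.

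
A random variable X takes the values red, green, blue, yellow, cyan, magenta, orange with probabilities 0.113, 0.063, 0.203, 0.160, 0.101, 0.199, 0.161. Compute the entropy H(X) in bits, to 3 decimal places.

2.719 bits

H = −Σ pᵢ log₂ pᵢ.
−0.113·log₂(0.113) = 0.3555
−0.063·log₂(0.063) = 0.2513
−0.203·log₂(0.203) = 0.4670
−0.160·log₂(0.160) = 0.4230
−0.101·log₂(0.101) = 0.3341
−0.199·log₂(0.199) = 0.4635
−0.161·log₂(0.161) = 0.4242
Sum ≈ 2.7185 → 2.719 bits.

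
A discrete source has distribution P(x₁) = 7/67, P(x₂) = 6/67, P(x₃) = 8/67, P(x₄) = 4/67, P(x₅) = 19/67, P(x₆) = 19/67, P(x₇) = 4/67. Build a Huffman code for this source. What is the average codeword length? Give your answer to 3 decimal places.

Repeatedly combine the two least-probable nodes; the expected code length is the sum of the merged weights.
merge 4/67 + 4/67 → 8/67
merge 6/67 + 7/67 → 13/67
merge 8/67 + 8/67 → 16/67
merge 13/67 + 16/67 → 29/67
merge 19/67 + 19/67 → 38/67
merge 29/67 + 38/67 → 1
L = 8/67 + 13/67 + 16/67 + 29/67 + 38/67 + 1 = 171/67 ≈ 2.552 bits/symbol.

2.552 bits/symbol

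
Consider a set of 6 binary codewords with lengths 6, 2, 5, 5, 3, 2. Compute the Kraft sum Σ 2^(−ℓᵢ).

0.703125

With common denominator 2^6 = 64: Σ 2^(−ℓᵢ) = 1/64 + 16/64 + 2/64 + 2/64 + 8/64 + 16/64 = 45/64 = 0.703125.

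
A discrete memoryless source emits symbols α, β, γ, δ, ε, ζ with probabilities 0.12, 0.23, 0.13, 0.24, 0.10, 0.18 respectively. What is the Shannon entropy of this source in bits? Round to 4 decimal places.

2.5090 bits

H = −Σ pᵢ log₂ pᵢ.
−0.12·log₂(0.12) = 0.3671
−0.23·log₂(0.23) = 0.4877
−0.13·log₂(0.13) = 0.3826
−0.24·log₂(0.24) = 0.4941
−0.10·log₂(0.10) = 0.3322
−0.18·log₂(0.18) = 0.4453
Sum ≈ 2.5090 → 2.5090 bits.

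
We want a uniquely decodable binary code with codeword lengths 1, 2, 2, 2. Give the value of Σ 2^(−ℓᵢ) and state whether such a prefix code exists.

1.25; no

With common denominator 2^2 = 4: Σ 2^(−ℓᵢ) = 2/4 + 1/4 + 1/4 + 1/4 = 5/4 = 1.25.
Kraft's inequality requires Σ ≤ 1; here Σ = 1.25 > 1, so no such prefix code exists.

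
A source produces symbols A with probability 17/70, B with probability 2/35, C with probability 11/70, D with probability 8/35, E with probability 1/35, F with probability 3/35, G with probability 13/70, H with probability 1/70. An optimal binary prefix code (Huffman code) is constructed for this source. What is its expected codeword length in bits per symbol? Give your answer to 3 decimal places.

Repeatedly combine the two least-probable nodes; the expected code length is the sum of the merged weights.
merge 1/70 + 1/35 → 3/70
merge 3/70 + 2/35 → 1/10
merge 3/35 + 1/10 → 13/70
merge 11/70 + 13/70 → 12/35
merge 13/70 + 8/35 → 29/70
merge 17/70 + 12/35 → 41/70
merge 29/70 + 41/70 → 1
L = 3/70 + 1/10 + 13/70 + 12/35 + 29/70 + 41/70 + 1 = 187/70 ≈ 2.671 bits/symbol.

2.671 bits/symbol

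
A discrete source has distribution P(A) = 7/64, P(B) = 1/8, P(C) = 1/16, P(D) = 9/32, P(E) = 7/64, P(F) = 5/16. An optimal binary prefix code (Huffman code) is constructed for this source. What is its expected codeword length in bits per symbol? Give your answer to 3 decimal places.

2.406 bits/symbol

Repeatedly combine the two least-probable nodes; the expected code length is the sum of the merged weights.
merge 1/16 + 7/64 → 11/64
merge 7/64 + 1/8 → 15/64
merge 11/64 + 15/64 → 13/32
merge 9/32 + 5/16 → 19/32
merge 13/32 + 19/32 → 1
L = 11/64 + 15/64 + 13/32 + 19/32 + 1 = 77/32 ≈ 2.406 bits/symbol.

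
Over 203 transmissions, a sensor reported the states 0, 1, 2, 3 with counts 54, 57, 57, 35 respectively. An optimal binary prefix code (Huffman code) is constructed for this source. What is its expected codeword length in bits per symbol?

Probabilities are the counts divided by 203.
Repeatedly combine the two least-probable nodes; the expected code length is the sum of the merged weights.
merge 5/29 + 54/203 → 89/203
merge 57/203 + 57/203 → 114/203
merge 89/203 + 114/203 → 1
L = 89/203 + 114/203 + 1 = 2 bits/symbol.

2 bits/symbol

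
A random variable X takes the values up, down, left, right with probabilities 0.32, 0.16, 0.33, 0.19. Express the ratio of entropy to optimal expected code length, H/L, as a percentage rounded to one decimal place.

96.6%

Entropy H = −Σ p log₂ p ≈ 1.9321 bits.
Huffman merges: 4/25+19/100→7/20; 8/25+33/100→13/20; 7/20+13/20→1. L = 2 ≈ 2.0000.
Efficiency = H/L = 1.9321/2.0000 = 96.6%.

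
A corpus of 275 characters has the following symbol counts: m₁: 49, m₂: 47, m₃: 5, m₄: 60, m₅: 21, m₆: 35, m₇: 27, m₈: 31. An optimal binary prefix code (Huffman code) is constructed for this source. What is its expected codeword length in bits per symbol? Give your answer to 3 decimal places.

Probabilities are the counts divided by 275.
Repeatedly combine the two least-probable nodes; the expected code length is the sum of the merged weights.
merge 1/55 + 21/275 → 26/275
merge 26/275 + 27/275 → 53/275
merge 31/275 + 7/55 → 6/25
merge 47/275 + 49/275 → 96/275
merge 53/275 + 12/55 → 113/275
merge 6/25 + 96/275 → 162/275
merge 113/275 + 162/275 → 1
L = 26/275 + 53/275 + 6/25 + 96/275 + 113/275 + 162/275 + 1 = 791/275 ≈ 2.876 bits/symbol.

2.876 bits/symbol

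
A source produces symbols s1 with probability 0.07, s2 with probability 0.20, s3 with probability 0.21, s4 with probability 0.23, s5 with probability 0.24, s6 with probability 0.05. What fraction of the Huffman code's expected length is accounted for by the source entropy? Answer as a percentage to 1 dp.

98.5%

Entropy H = −Σ p log₂ p ≈ 2.4037 bits.
Huffman merges: 1/20+7/100→3/25; 3/25+1/5→8/25; 21/100+23/100→11/25; 6/25+8/25→14/25; 11/25+14/25→1. L = 61/25 ≈ 2.4400.
Efficiency = H/L = 2.4037/2.4400 = 98.5%.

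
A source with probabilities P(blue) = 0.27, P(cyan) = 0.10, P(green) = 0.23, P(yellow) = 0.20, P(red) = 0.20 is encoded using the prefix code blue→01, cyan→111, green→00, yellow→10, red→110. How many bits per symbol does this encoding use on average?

2.3 bits/symbol

L̄ = Σ pᵢ·ℓᵢ = 0.27·2 + 0.10·3 + 0.23·2 + 0.20·2 + 0.20·3 = 2.3 bits/symbol.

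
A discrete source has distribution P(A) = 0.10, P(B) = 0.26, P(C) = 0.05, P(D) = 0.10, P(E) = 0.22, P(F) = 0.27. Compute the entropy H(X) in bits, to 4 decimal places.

H = −Σ pᵢ log₂ pᵢ.
−0.10·log₂(0.10) = 0.3322
−0.26·log₂(0.26) = 0.5053
−0.05·log₂(0.05) = 0.2161
−0.10·log₂(0.10) = 0.3322
−0.22·log₂(0.22) = 0.4806
−0.27·log₂(0.27) = 0.5100
Sum ≈ 2.3764 → 2.3764 bits.

2.3764 bits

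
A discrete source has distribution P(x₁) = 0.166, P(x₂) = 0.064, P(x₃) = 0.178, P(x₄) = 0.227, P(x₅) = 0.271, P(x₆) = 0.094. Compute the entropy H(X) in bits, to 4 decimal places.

H = −Σ pᵢ log₂ pᵢ.
−0.166·log₂(0.166) = 0.4301
−0.064·log₂(0.064) = 0.2538
−0.178·log₂(0.178) = 0.4432
−0.227·log₂(0.227) = 0.4856
−0.271·log₂(0.271) = 0.5105
−0.094·log₂(0.094) = 0.3207
Sum ≈ 2.4438 → 2.4438 bits.

2.4438 bits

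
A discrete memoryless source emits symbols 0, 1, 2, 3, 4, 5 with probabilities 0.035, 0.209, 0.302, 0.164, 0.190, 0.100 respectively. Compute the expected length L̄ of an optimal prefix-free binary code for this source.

Repeatedly combine the two least-probable nodes; the expected code length is the sum of the merged weights.
merge 7/200 + 1/10 → 27/200
merge 27/200 + 41/250 → 299/1000
merge 19/100 + 209/1000 → 399/1000
merge 299/1000 + 151/500 → 601/1000
merge 399/1000 + 601/1000 → 1
L = 27/200 + 299/1000 + 399/1000 + 601/1000 + 1 = 1217/500 = 2.434 bits/symbol.

2.434 bits/symbol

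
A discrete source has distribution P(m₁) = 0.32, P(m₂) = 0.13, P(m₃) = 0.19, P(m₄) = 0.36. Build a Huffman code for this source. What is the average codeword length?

Repeatedly combine the two least-probable nodes; the expected code length is the sum of the merged weights.
merge 13/100 + 19/100 → 8/25
merge 8/25 + 8/25 → 16/25
merge 9/25 + 16/25 → 1
L = 8/25 + 16/25 + 1 = 49/25 = 1.96 bits/symbol.

1.96 bits/symbol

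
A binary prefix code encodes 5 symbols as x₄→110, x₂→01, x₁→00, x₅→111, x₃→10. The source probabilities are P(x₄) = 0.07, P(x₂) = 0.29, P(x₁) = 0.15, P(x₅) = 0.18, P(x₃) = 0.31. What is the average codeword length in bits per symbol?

2.25 bits/symbol

L̄ = Σ pᵢ·ℓᵢ = 0.07·3 + 0.29·2 + 0.15·2 + 0.18·3 + 0.31·2 = 2.25 bits/symbol.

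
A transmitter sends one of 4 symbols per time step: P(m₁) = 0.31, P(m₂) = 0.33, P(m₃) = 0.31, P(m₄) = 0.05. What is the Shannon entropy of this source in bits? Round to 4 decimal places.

H = −Σ pᵢ log₂ pᵢ.
−0.31·log₂(0.31) = 0.5238
−0.33·log₂(0.33) = 0.5278
−0.31·log₂(0.31) = 0.5238
−0.05·log₂(0.05) = 0.2161
Sum ≈ 1.7915 → 1.7915 bits.

1.7915 bits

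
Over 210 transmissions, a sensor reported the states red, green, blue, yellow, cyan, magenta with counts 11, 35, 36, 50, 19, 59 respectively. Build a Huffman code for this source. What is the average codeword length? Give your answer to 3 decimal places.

2.452 bits/symbol

Probabilities are the counts divided by 210.
Repeatedly combine the two least-probable nodes; the expected code length is the sum of the merged weights.
merge 11/210 + 19/210 → 1/7
merge 1/7 + 1/6 → 13/42
merge 6/35 + 5/21 → 43/105
merge 59/210 + 13/42 → 62/105
merge 43/105 + 62/105 → 1
L = 1/7 + 13/42 + 43/105 + 62/105 + 1 = 103/42 ≈ 2.452 bits/symbol.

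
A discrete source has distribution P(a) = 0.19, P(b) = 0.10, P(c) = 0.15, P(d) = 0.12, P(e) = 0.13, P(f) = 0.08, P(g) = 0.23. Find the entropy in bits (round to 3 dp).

2.727 bits

H = −Σ pᵢ log₂ pᵢ.
−0.19·log₂(0.19) = 0.4552
−0.10·log₂(0.10) = 0.3322
−0.15·log₂(0.15) = 0.4105
−0.12·log₂(0.12) = 0.3671
−0.13·log₂(0.13) = 0.3826
−0.08·log₂(0.08) = 0.2915
−0.23·log₂(0.23) = 0.4877
Sum ≈ 2.7269 → 2.727 bits.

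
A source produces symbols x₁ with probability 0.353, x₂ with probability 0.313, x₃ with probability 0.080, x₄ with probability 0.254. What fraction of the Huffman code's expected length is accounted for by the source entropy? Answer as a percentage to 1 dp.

93.3%

Entropy H = −Σ p log₂ p ≈ 1.8485 bits.
Huffman merges: 2/25+127/500→167/500; 313/1000+167/500→647/1000; 353/1000+647/1000→1. L = 1981/1000 ≈ 1.9810.
Efficiency = H/L = 1.8485/1.9810 = 93.3%.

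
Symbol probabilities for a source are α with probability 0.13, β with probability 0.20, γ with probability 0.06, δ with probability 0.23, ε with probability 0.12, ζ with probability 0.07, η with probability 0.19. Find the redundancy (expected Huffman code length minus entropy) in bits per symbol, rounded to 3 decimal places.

Entropy H = −Σ p log₂ p ≈ 2.6691 bits.
Huffman merges: 3/50+7/100→13/100; 3/25+13/100→1/4; 13/100+19/100→8/25; 1/5+23/100→43/100; 1/4+8/25→57/100; 43/100+57/100→1. L = 27/10 ≈ 2.7000.
L − H = 2.7000 − 2.6691 = 0.031 bits.

0.031 bits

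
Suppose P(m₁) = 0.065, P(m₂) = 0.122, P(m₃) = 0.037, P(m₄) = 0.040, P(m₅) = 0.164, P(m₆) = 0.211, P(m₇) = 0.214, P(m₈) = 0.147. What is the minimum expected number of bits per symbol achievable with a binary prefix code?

2.794 bits/symbol

Repeatedly combine the two least-probable nodes; the expected code length is the sum of the merged weights.
merge 37/1000 + 1/25 → 77/1000
merge 13/200 + 77/1000 → 71/500
merge 61/500 + 71/500 → 33/125
merge 147/1000 + 41/250 → 311/1000
merge 211/1000 + 107/500 → 17/40
merge 33/125 + 311/1000 → 23/40
merge 17/40 + 23/40 → 1
L = 77/1000 + 71/500 + 33/125 + 311/1000 + 17/40 + 23/40 + 1 = 1397/500 = 2.794 bits/symbol.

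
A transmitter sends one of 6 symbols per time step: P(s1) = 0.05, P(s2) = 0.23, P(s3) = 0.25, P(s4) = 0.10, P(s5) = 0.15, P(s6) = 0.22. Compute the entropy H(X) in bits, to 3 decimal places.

H = −Σ pᵢ log₂ pᵢ.
−0.05·log₂(0.05) = 0.2161
−0.23·log₂(0.23) = 0.4877
−0.25·log₂(0.25) = 0.5000
−0.10·log₂(0.10) = 0.3322
−0.15·log₂(0.15) = 0.4105
−0.22·log₂(0.22) = 0.4806
Sum ≈ 2.4271 → 2.427 bits.

2.427 bits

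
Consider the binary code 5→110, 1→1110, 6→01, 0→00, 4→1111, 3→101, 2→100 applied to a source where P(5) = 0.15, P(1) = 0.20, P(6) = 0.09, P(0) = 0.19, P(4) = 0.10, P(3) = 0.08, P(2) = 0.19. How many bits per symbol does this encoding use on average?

L̄ = Σ pᵢ·ℓᵢ = 0.15·3 + 0.20·4 + 0.09·2 + 0.19·2 + 0.10·4 + 0.08·3 + 0.19·3 = 3.02 bits/symbol.

3.02 bits/symbol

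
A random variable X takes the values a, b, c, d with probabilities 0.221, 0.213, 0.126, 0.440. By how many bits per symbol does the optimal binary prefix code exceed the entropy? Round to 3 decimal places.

Entropy H = −Σ p log₂ p ≈ 1.8542 bits.
Huffman merges: 63/500+213/1000→339/1000; 221/1000+339/1000→14/25; 11/25+14/25→1. L = 1899/1000 ≈ 1.8990.
L − H = 1.8990 − 1.8542 = 0.045 bits.

0.045 bits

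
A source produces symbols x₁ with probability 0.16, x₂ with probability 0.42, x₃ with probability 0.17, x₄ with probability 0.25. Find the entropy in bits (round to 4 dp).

1.8833 bits

H = −Σ pᵢ log₂ pᵢ.
−0.16·log₂(0.16) = 0.4230
−0.42·log₂(0.42) = 0.5256
−0.17·log₂(0.17) = 0.4346
−0.25·log₂(0.25) = 0.5000
Sum ≈ 1.8833 → 1.8833 bits.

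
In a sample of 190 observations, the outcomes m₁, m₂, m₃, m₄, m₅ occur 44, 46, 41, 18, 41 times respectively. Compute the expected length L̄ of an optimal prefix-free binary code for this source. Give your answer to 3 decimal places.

2.311 bits/symbol

Probabilities are the counts divided by 190.
Repeatedly combine the two least-probable nodes; the expected code length is the sum of the merged weights.
merge 9/95 + 41/190 → 59/190
merge 41/190 + 22/95 → 17/38
merge 23/95 + 59/190 → 21/38
merge 17/38 + 21/38 → 1
L = 59/190 + 17/38 + 21/38 + 1 = 439/190 ≈ 2.311 bits/symbol.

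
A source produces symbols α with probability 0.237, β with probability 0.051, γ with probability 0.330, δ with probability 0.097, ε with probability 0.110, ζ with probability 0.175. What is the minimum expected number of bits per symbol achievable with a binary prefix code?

2.406 bits/symbol

Repeatedly combine the two least-probable nodes; the expected code length is the sum of the merged weights.
merge 51/1000 + 97/1000 → 37/250
merge 11/100 + 37/250 → 129/500
merge 7/40 + 237/1000 → 103/250
merge 129/500 + 33/100 → 147/250
merge 103/250 + 147/250 → 1
L = 37/250 + 129/500 + 103/250 + 147/250 + 1 = 1203/500 = 2.406 bits/symbol.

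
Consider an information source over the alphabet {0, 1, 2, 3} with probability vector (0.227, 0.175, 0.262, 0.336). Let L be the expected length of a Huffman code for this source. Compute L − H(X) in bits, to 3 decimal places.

Entropy H = −Σ p log₂ p ≈ 1.9606 bits.
Huffman merges: 7/40+227/1000→201/500; 131/500+42/125→299/500; 201/500+299/500→1. L = 2 ≈ 2.0000.
L − H = 2.0000 − 1.9606 = 0.039 bits.

0.039 bits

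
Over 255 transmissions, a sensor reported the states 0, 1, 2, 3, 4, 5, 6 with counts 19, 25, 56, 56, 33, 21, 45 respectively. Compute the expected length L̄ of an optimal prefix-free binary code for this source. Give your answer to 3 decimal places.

Probabilities are the counts divided by 255.
Repeatedly combine the two least-probable nodes; the expected code length is the sum of the merged weights.
merge 19/255 + 7/85 → 8/51
merge 5/51 + 11/85 → 58/255
merge 8/51 + 3/17 → 1/3
merge 56/255 + 56/255 → 112/255
merge 58/255 + 1/3 → 143/255
merge 112/255 + 143/255 → 1
L = 8/51 + 58/255 + 1/3 + 112/255 + 143/255 + 1 = 231/85 ≈ 2.718 bits/symbol.

2.718 bits/symbol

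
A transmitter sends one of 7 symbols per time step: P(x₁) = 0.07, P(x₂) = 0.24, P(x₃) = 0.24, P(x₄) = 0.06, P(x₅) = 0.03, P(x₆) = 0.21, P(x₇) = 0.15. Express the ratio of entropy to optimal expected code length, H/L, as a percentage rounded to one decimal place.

Entropy H = −Σ p log₂ p ≈ 2.5355 bits.
Huffman merges: 3/100+3/50→9/100; 7/100+9/100→4/25; 3/20+4/25→31/100; 21/100+6/25→9/20; 6/25+31/100→11/20; 9/20+11/20→1. L = 64/25 ≈ 2.5600.
Efficiency = H/L = 2.5355/2.5600 = 99.0%.

99.0%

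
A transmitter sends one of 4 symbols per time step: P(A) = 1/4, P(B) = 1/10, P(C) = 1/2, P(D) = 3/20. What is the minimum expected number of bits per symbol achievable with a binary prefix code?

1.75 bits/symbol

Repeatedly combine the two least-probable nodes; the expected code length is the sum of the merged weights.
merge 1/10 + 3/20 → 1/4
merge 1/4 + 1/4 → 1/2
merge 1/2 + 1/2 → 1
L = 1/4 + 1/2 + 1 = 7/4 = 1.75 bits/symbol.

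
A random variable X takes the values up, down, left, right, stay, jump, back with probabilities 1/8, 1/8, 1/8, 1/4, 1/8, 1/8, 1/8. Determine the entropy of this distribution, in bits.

Each probability is a power of 1/2, so log₂(1/p) is an integer.
H = Σ p·log₂(1/p) = 1/8·3 + 1/8·3 + 1/8·3 + 1/4·2 + 1/8·3 + 1/8·3 + 1/8·3 = 2.75 bits.

2.75 bits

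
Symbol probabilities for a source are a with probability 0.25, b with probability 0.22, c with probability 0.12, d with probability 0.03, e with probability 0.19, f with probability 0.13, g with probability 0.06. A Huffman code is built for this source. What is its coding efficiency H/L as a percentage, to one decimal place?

98.5%

Entropy H = −Σ p log₂ p ≈ 2.5808 bits.
Huffman merges: 3/100+3/50→9/100; 9/100+3/25→21/100; 13/100+19/100→8/25; 21/100+11/50→43/100; 1/4+8/25→57/100; 43/100+57/100→1. L = 131/50 ≈ 2.6200.
Efficiency = H/L = 2.5808/2.6200 = 98.5%.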